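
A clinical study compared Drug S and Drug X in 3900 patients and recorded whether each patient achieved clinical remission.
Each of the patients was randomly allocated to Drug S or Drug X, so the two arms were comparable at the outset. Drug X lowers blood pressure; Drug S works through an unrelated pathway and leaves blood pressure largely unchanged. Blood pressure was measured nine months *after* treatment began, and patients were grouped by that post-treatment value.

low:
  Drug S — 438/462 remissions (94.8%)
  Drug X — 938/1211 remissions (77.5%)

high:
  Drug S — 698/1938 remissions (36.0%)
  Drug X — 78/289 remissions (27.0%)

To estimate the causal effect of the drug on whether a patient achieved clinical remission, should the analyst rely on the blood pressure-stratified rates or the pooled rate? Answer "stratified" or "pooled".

Blood pressure here is a post-treatment variable shaped by the drug; conditioning on it would introduce bias rather than remove it. The overall comparison is the causal one.
Pooled: Drug S 47.3% vs Drug X 67.7%; Drug X is higher overall.

pooled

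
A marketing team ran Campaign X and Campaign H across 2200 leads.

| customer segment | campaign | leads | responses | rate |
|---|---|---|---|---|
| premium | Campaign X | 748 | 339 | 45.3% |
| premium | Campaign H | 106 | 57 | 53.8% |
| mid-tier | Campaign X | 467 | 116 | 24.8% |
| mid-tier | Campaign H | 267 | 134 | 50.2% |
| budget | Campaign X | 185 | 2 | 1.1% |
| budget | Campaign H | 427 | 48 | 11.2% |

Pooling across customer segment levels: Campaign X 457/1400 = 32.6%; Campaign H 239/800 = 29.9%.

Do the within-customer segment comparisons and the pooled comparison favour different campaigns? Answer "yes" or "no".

yes

Within each customer segment level (premium 45.3% vs 53.8%; mid-tier 24.8% vs 50.2%; budget 1.1% vs 11.2%), Campaign H has the higher rate every time. Pooled: 32.6% vs 29.9% — Campaign X has the higher rate overall. The two comparisons disagree.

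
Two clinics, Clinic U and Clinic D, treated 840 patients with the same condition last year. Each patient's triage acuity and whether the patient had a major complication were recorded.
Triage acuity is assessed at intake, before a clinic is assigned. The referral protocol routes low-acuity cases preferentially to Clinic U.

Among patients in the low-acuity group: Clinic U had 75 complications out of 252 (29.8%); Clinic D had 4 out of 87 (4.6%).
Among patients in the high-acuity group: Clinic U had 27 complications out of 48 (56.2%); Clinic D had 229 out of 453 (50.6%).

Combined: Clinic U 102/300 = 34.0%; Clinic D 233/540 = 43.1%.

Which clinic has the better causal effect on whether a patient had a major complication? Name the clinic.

Nothing the clinic does changes triage acuity; the imbalance is an allocation artefact. With triage acuity also predicting the outcome, the pooled figure is confounded, and the within-stratum comparison is the causal one.
Within each level — low-acuity: 29.8% vs 4.6%; high-acuity: 56.2% vs 50.6% — Clinic D is lower every time.

Clinic D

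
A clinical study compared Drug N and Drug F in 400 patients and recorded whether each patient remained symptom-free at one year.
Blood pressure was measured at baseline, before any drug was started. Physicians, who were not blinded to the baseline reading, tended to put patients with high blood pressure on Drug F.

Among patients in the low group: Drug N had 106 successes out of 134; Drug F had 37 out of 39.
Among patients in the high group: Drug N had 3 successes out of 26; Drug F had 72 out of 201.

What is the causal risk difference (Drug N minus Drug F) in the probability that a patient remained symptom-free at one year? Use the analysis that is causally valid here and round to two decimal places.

-0.21

The imbalance in blood pressure arose from how patients were allocated, not from anything the drug did; and blood pressure independently affects the outcome. The pooled gap is confounded — condition on blood pressure.
Adjusting over the population distribution of blood pressure: 0.432·(0.791−0.949) + 0.568·(0.115−0.358) = -0.206.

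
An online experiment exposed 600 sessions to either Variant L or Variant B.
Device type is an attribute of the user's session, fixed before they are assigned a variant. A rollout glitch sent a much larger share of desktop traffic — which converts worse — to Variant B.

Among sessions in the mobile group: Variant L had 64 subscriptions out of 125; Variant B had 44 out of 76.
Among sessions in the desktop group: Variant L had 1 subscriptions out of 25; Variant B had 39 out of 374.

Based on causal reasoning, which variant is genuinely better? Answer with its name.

Variant B

Since device type is a pre-existing factor (not a product of the variant) and it affects the outcome on its own, it is a confounder. The stratified rates, not the pooled rate, identify the causal effect.
Within each level — mobile: 51.2% vs 57.9%; desktop: 4.0% vs 10.4% — Variant B is higher every time.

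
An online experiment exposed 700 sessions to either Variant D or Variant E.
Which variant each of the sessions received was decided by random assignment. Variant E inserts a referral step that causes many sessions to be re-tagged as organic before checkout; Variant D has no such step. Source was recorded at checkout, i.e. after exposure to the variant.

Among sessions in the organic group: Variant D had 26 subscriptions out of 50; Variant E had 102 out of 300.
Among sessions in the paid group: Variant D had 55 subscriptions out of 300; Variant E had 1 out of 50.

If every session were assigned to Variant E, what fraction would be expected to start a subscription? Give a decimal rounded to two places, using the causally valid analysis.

Traffic source is downstream of the variant. One should not condition on a consequence of treatment, so the overall rates are the right comparison.
So P(outcome | do(Variant E)) is just the pooled rate for Variant E: 103/350 = 0.294.

0.29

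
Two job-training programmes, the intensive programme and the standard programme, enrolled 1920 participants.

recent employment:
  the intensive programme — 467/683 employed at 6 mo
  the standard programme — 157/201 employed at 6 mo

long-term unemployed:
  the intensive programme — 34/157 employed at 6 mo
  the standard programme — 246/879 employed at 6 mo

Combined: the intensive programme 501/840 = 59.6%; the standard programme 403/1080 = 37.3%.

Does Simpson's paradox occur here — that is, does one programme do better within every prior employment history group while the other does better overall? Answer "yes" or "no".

Within each prior employment history level (recent employment 68.4% vs 78.1%; long-term unemployed 21.7% vs 28.0%), the standard programme has the higher rate every time. Pooled: 59.6% vs 37.3% — the intensive programme has the higher rate overall. The two comparisons disagree.

yes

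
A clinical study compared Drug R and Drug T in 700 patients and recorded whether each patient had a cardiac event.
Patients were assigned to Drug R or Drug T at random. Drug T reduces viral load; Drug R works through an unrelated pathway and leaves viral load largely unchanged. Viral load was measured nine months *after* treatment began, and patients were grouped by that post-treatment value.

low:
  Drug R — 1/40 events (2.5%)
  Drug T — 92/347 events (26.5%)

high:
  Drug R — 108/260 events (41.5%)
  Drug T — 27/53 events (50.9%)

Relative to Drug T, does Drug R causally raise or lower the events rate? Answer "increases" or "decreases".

increases

Drug R is lower inside every viral load stratum but Drug T is lower in aggregate. Whether to stratify depends on how viral load relates to the drug.
Viral load is downstream of the drug. One should not condition on a consequence of treatment, so the overall rates are the right comparison.
Pooled: Drug R 36.3% vs Drug T 29.8%; Drug T is lower overall.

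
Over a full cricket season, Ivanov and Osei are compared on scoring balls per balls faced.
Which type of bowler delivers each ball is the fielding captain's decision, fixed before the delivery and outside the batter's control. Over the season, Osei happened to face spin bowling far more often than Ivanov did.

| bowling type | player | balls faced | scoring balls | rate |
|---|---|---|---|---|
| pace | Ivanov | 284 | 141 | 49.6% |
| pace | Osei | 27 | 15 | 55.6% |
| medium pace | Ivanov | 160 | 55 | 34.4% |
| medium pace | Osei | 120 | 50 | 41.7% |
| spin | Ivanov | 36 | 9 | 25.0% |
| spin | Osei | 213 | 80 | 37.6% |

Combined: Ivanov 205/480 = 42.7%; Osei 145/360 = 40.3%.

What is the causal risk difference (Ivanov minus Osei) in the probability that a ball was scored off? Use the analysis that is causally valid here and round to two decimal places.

-0.08

Within every bowling type level Osei has the higher rate, yet pooled Ivanov does — Simpson's reversal.
Since bowling type is a pre-existing factor (not a product of the player) and it affects the outcome on its own, it is a confounder. The stratified rates, not the pooled rate, identify the causal effect.
Adjusting over the population distribution of bowling type: 0.370·(0.496−0.556) + 0.333·(0.344−0.417) + 0.296·(0.250−0.376) = -0.083.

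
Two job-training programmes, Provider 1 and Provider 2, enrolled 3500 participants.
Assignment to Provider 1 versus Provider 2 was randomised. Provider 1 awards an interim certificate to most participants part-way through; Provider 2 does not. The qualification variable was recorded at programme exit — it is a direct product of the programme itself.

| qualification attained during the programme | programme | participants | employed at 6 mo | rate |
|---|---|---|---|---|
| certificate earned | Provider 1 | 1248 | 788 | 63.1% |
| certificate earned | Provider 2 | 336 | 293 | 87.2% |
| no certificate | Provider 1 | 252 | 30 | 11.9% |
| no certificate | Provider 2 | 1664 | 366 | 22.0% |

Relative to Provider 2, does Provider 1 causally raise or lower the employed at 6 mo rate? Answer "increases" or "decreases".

Qualification attained during the programme is downstream of the programme. One should not condition on a consequence of treatment, so the overall rates are the right comparison.
Pooled: Provider 1 54.5% vs Provider 2 33.0%; Provider 1 is higher overall.

increases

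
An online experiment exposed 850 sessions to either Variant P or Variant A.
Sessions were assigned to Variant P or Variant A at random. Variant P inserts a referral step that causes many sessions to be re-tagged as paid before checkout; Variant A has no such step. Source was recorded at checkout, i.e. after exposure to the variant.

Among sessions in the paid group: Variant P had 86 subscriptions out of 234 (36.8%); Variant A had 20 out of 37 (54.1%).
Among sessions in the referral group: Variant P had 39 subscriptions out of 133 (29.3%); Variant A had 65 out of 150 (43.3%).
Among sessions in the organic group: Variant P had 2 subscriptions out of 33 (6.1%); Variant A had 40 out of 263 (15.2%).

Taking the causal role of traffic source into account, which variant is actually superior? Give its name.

Traffic source is recorded after the variant and is itself shifted by it — it sits on the causal path from variant to outcome. Conditioning on a mediator would strip out part of the effect we want; the pooled comparison gives the total causal effect.
Pooled: Variant P 31.8% vs Variant A 27.8%; Variant P is higher overall.

Variant P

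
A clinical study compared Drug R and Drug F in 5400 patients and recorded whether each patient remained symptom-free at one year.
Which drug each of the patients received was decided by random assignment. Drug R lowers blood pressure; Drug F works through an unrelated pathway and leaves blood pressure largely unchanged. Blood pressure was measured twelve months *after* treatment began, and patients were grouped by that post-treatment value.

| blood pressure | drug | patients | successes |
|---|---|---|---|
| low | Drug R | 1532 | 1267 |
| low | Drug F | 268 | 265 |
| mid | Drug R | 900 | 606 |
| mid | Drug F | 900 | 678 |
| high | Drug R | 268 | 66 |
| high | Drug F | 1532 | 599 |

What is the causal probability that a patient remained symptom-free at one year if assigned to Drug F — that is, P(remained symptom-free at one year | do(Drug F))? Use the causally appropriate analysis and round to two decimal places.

0.57

Drug F is higher inside every blood pressure stratum but Drug R is higher in aggregate. Whether to stratify depends on how blood pressure relates to the drug.
Stratifying would compare drugs among patients the drugs themselves sorted into blood pressure groups — a form of selection on an intermediate. The unconditioned pooled rates give the total causal effect.
So P(outcome | do(Drug F)) is just the pooled rate for Drug F: 1542/2700 = 0.571.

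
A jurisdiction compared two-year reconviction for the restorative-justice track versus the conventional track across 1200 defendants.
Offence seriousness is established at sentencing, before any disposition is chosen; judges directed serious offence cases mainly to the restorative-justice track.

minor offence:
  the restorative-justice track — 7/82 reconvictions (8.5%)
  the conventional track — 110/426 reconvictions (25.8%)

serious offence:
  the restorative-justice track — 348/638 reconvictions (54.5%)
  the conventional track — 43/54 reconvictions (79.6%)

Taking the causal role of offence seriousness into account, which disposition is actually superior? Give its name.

The imbalance in offence seriousness arose from how defendants were allocated, not from anything the disposition did; and offence seriousness independently affects the outcome. The pooled gap is confounded — condition on offence seriousness.
Within each level — minor offence: 8.5% vs 25.8%; serious offence: 54.5% vs 79.6% — the restorative-justice track is lower every time.

the restorative-justice track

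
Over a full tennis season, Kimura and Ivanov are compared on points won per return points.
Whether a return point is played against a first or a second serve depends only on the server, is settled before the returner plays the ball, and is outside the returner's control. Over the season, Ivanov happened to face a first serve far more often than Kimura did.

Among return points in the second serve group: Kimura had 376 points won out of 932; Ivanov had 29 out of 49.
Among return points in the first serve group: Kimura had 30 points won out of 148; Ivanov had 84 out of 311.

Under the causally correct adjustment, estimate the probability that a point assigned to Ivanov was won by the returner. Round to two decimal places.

0.49

Nothing the player does changes serve type; the imbalance is an allocation artefact. With serve type also predicting the outcome, the pooled figure is confounded, and the within-stratum comparison is the causal one.
Standardising Ivanov to the population serve type mix: 0.681·29/49 + 0.319·84/311 = 0.489.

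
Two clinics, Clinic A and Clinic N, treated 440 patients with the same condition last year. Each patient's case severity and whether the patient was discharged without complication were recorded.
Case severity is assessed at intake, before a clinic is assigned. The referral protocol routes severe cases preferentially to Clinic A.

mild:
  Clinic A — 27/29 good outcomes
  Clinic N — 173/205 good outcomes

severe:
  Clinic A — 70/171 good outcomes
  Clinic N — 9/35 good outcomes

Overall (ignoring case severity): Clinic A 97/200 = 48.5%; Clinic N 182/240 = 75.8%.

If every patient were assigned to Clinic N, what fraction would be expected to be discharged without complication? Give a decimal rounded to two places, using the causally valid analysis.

0.57

Since case severity is a pre-existing factor (not a product of the clinic) and it affects the outcome on its own, it is a confounder. The stratified rates, not the pooled rate, identify the causal effect.
Standardising Clinic N to the population case severity mix: 0.532·173/205 + 0.468·9/35 = 0.569.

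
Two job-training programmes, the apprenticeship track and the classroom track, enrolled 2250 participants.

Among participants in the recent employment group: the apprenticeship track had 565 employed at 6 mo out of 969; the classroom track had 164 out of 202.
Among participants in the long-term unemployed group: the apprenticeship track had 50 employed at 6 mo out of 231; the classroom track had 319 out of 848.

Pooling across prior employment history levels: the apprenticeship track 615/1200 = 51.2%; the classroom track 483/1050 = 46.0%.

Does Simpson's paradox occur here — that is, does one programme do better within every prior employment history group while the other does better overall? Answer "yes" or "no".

Within each prior employment history level (recent employment 58.3% vs 81.2%; long-term unemployed 21.6% vs 37.6%), the classroom track has the higher rate every time. Pooled: 51.2% vs 46.0% — the apprenticeship track has the higher rate overall. The two comparisons disagree.

yes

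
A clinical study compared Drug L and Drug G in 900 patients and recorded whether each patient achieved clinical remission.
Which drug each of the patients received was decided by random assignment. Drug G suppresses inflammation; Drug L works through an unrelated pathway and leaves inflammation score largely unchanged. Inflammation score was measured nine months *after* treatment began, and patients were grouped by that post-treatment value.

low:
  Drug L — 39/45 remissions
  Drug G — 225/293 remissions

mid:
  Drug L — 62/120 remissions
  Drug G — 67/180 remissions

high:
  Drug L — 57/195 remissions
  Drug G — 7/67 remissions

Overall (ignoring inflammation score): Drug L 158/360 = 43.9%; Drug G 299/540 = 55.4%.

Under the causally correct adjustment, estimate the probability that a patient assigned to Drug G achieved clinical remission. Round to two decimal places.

0.55

Drug L is higher inside every inflammation score stratum but Drug G is higher in aggregate. Whether to stratify depends on how inflammation score relates to the drug.
Because the drug influences inflammation score, inflammation score is a post-treatment mediator, not a confounder. Stratifying on it would bias the estimate; the causal effect is the crude pooled difference.
So P(outcome | do(Drug G)) is just the pooled rate for Drug G: 299/540 = 0.554.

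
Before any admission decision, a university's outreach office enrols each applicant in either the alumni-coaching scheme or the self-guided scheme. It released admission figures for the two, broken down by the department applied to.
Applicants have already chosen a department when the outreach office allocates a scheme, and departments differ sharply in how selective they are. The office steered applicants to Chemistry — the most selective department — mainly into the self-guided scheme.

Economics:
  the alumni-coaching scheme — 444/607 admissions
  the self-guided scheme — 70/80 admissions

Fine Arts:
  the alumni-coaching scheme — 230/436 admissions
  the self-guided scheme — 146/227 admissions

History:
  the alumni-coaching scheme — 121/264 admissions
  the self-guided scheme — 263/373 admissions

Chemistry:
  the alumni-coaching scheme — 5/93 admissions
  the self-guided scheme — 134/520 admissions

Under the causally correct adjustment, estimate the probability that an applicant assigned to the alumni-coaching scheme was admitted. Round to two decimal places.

The stratified and pooled comparisons disagree (the self-guided scheme wins within each department; the alumni-coaching scheme wins overall), so the answer turns on the causal role of department.
The imbalance in department arose from how applicants were allocated, not from anything the outreach scheme did; and department independently affects the outcome. The pooled gap is confounded — condition on department.
Standardising the alumni-coaching scheme to the population department mix: 0.264·444/607 + 0.255·230/436 + 0.245·121/264 + 0.236·5/93 = 0.453.

0.45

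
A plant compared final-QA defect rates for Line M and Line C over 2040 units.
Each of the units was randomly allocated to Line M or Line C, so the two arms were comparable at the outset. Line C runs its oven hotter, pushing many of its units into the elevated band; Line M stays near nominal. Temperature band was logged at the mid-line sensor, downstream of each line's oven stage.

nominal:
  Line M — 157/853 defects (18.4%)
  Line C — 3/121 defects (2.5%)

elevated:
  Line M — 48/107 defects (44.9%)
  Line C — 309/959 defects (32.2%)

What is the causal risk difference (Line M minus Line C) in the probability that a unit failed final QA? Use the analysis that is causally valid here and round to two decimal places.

Stratifying would compare lines among units the lines themselves sorted into in-process temperature band groups — a form of selection on an intermediate. The unconditioned pooled rates give the total causal effect.
The causal difference is the pooled difference: 0.214 − 0.289 = -0.075.

-0.08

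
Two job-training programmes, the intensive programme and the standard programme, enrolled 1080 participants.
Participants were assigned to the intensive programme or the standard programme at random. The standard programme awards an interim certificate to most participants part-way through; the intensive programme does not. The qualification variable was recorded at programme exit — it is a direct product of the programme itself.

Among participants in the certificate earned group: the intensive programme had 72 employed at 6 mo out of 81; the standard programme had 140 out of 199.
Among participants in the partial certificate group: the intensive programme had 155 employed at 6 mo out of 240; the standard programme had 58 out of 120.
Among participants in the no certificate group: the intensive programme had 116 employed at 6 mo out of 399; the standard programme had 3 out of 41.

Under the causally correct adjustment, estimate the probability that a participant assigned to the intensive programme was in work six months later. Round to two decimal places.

0.48

Qualification attained during the programme is downstream of the programme. One should not condition on a consequence of treatment, so the overall rates are the right comparison.
So P(outcome | do(the intensive programme)) is just the pooled rate for the intensive programme: 343/720 = 0.476.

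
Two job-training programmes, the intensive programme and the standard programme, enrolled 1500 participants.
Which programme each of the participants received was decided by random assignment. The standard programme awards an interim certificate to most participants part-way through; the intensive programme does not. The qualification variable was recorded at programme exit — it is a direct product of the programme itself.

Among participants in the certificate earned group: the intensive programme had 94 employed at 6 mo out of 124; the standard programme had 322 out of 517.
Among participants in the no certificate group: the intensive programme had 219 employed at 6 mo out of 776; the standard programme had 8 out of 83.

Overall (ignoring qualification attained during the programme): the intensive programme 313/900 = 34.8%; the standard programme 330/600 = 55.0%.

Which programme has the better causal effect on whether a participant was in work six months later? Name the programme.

the standard programme

The qualification attained during the programme-specific comparison favours the intensive programme throughout, but the pooled figures favour the standard programme. The question is whether to condition on qualification attained during the programme.
Stratifying would compare programmes among participants the programmes themselves sorted into qualification attained during the programme groups — a form of selection on an intermediate. The unconditioned pooled rates give the total causal effect.
Pooled: the intensive programme 34.8% vs the standard programme 55.0%; the standard programme is higher overall.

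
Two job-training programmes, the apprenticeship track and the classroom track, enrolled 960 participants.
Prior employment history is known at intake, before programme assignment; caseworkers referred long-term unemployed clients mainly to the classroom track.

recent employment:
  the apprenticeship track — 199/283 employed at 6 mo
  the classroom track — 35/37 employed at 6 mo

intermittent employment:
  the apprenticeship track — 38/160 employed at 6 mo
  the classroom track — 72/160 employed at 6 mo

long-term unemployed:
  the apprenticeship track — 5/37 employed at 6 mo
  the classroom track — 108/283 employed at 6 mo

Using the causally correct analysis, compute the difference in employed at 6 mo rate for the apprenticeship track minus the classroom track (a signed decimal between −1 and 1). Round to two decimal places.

-0.23

the classroom track is higher inside every prior employment history stratum but the apprenticeship track is higher in aggregate. Whether to stratify depends on how prior employment history relates to the programme.
Since prior employment history is a pre-existing factor (not a product of the programme) and it affects the outcome on its own, it is a confounder. The stratified rates, not the pooled rate, identify the causal effect.
Adjusting over the population distribution of prior employment history: 0.333·(0.703−0.946) + 0.333·(0.237−0.450) + 0.333·(0.135−0.382) = -0.234.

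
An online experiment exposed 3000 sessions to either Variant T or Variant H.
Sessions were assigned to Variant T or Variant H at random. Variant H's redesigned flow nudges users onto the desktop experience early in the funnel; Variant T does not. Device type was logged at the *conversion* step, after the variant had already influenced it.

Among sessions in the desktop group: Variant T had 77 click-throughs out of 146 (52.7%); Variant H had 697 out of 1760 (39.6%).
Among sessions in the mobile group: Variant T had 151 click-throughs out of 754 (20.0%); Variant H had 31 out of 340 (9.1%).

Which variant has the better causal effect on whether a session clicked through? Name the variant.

Variant H

The distribution of device type is itself part of what the variant does — it is an intermediate outcome. Holding it fixed would remove that part of the effect; the total effect is the pooled difference.
Pooled: Variant T 25.3% vs Variant H 34.7%; Variant H is higher overall.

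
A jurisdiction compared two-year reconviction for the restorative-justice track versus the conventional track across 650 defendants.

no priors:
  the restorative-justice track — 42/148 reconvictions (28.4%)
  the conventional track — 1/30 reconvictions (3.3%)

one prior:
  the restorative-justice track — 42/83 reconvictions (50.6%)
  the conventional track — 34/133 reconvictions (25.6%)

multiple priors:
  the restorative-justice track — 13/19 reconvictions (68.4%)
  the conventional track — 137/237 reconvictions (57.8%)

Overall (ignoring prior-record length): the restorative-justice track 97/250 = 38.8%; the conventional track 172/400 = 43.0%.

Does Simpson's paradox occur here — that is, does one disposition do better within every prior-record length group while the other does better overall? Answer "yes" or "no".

Within each prior-record length level (no priors 28.4% vs 3.3%; one prior 50.6% vs 25.6%; multiple priors 68.4% vs 57.8%), the conventional track has the lower rate every time. Pooled: 38.8% vs 43.0% — the restorative-justice track has the lower rate overall. The two comparisons disagree.

yes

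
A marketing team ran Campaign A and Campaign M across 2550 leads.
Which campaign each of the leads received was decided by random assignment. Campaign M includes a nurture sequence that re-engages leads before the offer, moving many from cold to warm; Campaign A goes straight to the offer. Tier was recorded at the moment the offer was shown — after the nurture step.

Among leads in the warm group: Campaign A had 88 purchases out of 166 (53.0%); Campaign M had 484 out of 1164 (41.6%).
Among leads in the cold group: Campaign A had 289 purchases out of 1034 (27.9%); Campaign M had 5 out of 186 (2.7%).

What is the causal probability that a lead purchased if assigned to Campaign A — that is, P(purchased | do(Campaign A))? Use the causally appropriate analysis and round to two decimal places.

0.31

The stratified and pooled comparisons disagree (Campaign A wins within each engagement tier; Campaign M wins overall), so the answer turns on the causal role of engagement tier.
Engagement tier here is a post-treatment variable shaped by the campaign; conditioning on it would introduce bias rather than remove it. The overall comparison is the causal one.
So P(outcome | do(Campaign A)) is just the pooled rate for Campaign A: 377/1200 = 0.314.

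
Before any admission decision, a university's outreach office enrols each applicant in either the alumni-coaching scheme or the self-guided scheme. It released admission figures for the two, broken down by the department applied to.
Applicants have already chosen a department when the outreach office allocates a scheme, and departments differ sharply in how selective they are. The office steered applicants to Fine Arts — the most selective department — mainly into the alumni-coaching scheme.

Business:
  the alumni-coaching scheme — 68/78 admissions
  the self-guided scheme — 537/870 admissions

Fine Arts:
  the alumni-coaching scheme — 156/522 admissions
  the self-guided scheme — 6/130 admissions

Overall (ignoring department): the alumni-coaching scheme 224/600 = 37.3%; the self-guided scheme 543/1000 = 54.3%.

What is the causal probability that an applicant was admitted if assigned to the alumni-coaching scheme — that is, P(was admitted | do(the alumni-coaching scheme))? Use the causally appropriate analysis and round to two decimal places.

Since department is a pre-existing factor (not a product of the outreach scheme) and it affects the outcome on its own, it is a confounder. The stratified rates, not the pooled rate, identify the causal effect.
Standardising the alumni-coaching scheme to the population department mix: 0.593·68/78 + 0.407·156/522 = 0.638.

0.64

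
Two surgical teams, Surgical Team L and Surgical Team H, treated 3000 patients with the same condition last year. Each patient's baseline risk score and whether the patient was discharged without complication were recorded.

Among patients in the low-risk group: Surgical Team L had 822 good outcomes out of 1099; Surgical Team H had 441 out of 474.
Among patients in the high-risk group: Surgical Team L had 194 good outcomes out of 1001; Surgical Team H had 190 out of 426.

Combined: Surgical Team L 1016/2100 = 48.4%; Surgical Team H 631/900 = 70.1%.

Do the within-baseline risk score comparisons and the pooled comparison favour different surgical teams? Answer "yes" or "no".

Within each baseline risk score level (low-risk 74.8% vs 93.0%; high-risk 19.4% vs 44.6%), Surgical Team H has the higher rate every time. Pooled: 48.4% vs 70.1% — Surgical Team H has the higher rate overall. They agree.

no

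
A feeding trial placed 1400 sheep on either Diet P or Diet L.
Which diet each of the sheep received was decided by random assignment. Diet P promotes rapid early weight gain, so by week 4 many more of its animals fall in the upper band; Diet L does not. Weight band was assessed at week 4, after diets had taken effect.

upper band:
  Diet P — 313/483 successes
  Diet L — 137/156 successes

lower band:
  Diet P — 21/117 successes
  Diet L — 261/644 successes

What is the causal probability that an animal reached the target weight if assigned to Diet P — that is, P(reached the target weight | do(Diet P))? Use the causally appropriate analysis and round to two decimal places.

Week-4 weight band is recorded after the diet and is itself shifted by it — it sits on the causal path from diet to outcome. Conditioning on a mediator would strip out part of the effect we want; the pooled comparison gives the total causal effect.
So P(outcome | do(Diet P)) is just the pooled rate for Diet P: 334/600 = 0.557.

0.56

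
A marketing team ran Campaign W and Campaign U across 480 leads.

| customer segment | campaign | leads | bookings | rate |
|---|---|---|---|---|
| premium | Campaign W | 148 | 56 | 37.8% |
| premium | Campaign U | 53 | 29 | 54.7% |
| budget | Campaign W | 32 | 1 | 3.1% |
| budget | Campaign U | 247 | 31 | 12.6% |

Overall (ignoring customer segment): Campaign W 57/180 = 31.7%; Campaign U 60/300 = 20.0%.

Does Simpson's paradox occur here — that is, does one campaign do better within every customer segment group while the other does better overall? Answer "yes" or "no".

yes

Within each customer segment level (premium 37.8% vs 54.7%; budget 3.1% vs 12.6%), Campaign U has the higher rate every time. Pooled: 31.7% vs 20.0% — Campaign W has the higher rate overall. The two comparisons disagree.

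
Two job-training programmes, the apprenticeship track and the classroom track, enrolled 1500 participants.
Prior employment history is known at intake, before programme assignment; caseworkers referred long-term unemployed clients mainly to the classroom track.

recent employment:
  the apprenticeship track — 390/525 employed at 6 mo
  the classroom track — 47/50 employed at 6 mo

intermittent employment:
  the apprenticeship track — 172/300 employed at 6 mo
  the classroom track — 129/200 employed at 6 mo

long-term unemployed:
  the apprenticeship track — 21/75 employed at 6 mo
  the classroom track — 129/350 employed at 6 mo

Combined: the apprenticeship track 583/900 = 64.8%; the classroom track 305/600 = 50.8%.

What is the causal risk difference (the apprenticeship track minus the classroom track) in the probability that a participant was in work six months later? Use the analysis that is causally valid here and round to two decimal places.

-0.12

The prior employment history-specific comparison favours the classroom track throughout, but the pooled figures favour the apprenticeship track. The question is whether to condition on prior employment history.
Since prior employment history is a pre-existing factor (not a product of the programme) and it affects the outcome on its own, it is a confounder. The stratified rates, not the pooled rate, identify the causal effect.
Adjusting over the population distribution of prior employment history: 0.383·(0.743−0.940) + 0.333·(0.573−0.645) + 0.283·(0.280−0.369) = -0.125.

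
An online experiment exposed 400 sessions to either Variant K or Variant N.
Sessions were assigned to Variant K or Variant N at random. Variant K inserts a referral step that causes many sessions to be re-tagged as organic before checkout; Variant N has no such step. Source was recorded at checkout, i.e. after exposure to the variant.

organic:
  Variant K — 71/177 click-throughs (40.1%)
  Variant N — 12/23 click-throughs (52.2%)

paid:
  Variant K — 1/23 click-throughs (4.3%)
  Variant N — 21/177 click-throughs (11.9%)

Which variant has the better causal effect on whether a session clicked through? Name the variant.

Variant K

Variant N is higher inside every traffic source stratum but Variant K is higher in aggregate. Whether to stratify depends on how traffic source relates to the variant.
Traffic source is downstream of the variant. One should not condition on a consequence of treatment, so the overall rates are the right comparison.
Pooled: Variant K 36.0% vs Variant N 16.5%; Variant K is higher overall.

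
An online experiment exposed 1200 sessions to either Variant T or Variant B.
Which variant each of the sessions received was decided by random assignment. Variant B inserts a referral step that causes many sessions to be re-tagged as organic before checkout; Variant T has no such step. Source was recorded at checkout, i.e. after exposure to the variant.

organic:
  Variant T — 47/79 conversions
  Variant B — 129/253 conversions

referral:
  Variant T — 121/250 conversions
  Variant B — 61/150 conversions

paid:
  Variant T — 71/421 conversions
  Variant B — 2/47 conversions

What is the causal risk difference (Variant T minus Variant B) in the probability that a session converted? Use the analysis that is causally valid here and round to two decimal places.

Within every traffic source level Variant T has the higher rate, yet pooled Variant B does — Simpson's reversal.
Traffic source here is a post-treatment variable shaped by the variant; conditioning on it would introduce bias rather than remove it. The overall comparison is the causal one.
The causal difference is the pooled difference: 0.319 − 0.427 = -0.108.

-0.11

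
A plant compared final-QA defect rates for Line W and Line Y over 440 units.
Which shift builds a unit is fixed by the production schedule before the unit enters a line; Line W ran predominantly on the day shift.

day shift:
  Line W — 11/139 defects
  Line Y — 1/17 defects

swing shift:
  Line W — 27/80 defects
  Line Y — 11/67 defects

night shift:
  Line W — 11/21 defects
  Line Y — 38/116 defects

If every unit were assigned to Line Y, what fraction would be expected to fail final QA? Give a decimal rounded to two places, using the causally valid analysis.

0.18

Nothing the line does changes shift; the imbalance is an allocation artefact. With shift also predicting the outcome, the pooled figure is confounded, and the within-stratum comparison is the causal one.
Standardising Line Y to the population shift mix: 0.355·1/17 + 0.334·11/67 + 0.311·38/116 = 0.178.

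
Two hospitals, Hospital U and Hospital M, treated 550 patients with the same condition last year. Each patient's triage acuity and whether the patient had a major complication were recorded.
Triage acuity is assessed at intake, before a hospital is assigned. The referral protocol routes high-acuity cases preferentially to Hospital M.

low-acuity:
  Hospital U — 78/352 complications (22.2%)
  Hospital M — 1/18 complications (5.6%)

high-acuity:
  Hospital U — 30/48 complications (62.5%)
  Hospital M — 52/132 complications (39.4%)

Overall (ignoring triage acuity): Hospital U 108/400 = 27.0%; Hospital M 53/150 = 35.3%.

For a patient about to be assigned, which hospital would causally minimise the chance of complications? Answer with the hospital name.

Since triage acuity is a pre-existing factor (not a product of the hospital) and it affects the outcome on its own, it is a confounder. The stratified rates, not the pooled rate, identify the causal effect.
Within each level — low-acuity: 22.2% vs 5.6%; high-acuity: 62.5% vs 39.4% — Hospital M is lower every time.

Hospital M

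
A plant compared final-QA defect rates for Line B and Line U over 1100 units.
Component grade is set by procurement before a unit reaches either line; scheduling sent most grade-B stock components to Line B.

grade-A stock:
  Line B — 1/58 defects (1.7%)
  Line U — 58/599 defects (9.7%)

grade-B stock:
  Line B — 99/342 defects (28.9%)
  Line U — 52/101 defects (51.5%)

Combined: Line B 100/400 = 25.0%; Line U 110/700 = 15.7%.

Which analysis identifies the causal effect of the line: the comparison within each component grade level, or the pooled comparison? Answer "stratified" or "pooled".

Component grade is set before the line has any effect — it is not caused by the line — and it independently drives the outcome. That makes it a confounder, so the causal comparison is within component grade levels.
Within each level — grade-A stock: 1.7% vs 9.7%; grade-B stock: 28.9% vs 51.5% — Line B is lower every time.

stratified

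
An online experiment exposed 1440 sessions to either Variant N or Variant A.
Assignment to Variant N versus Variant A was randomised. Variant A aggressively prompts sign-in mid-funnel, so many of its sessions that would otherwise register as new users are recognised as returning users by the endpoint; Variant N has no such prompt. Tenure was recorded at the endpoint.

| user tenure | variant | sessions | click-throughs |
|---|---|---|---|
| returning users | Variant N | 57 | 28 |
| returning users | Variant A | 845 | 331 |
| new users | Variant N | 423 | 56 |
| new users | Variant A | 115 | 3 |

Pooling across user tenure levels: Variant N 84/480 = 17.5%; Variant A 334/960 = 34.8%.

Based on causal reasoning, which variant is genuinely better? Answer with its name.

User tenure here is a post-treatment variable shaped by the variant; conditioning on it would introduce bias rather than remove it. The overall comparison is the causal one.
Pooled: Variant N 17.5% vs Variant A 34.8%; Variant A is higher overall.

Variant A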